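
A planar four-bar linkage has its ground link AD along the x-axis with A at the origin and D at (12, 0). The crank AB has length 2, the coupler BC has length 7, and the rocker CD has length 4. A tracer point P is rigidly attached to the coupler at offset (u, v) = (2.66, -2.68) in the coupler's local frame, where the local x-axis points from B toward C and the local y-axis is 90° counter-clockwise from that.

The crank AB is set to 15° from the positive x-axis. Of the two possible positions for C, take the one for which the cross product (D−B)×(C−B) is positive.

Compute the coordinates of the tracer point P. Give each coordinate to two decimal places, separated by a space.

5.18 -1.41

A=(0,0), D=(12.00,0)
B = A + 2.00·(cos15°, sin15°) = (1.9319, 0.5176)
|BD| = 10.0814
circle(B,7.00) ∩ circle(D,4.00): a=6.6774, h=2.1006
  candidates: C₊=(8.7083,2.2726) cross=21.177; C₋=(8.4926,-1.9230) cross=-21.177
  mode + wants cross > 0 → take C=(8.7083,2.2726) (cross=21.177)
ex = (C−B)/|BC| = (0.9681,0.2507); ey = (-0.2507,0.9681)
P = B + 2.66·ex + -2.68·ey = (5.1788,-1.4099)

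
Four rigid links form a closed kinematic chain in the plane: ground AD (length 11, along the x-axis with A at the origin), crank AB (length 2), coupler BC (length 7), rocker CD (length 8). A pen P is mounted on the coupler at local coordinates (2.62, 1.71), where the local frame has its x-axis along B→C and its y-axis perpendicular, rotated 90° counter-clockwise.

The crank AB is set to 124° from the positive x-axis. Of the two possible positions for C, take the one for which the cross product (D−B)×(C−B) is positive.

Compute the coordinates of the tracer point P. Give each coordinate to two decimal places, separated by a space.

A=(0,0), D=(11.00,0)
B = A + 2.00·(cos124°, sin124°) = (-1.1184, 1.6581)
|BD| = 12.2313
circle(B,7.00) ∩ circle(D,8.00): a=5.5025, h=4.3270
  candidates: C₊=(4.9199,5.1992) cross=52.925; C₋=(3.7467,-3.3749) cross=-52.925
  mode + wants cross > 0 → take C=(4.9199,5.1992) (cross=52.925)
ex = (C−B)/|BC| = (0.8626,0.5059); ey = (-0.5059,0.8626)
P = B + 2.62·ex + 1.71·ey = (0.2766,4.4585)

0.28 4.46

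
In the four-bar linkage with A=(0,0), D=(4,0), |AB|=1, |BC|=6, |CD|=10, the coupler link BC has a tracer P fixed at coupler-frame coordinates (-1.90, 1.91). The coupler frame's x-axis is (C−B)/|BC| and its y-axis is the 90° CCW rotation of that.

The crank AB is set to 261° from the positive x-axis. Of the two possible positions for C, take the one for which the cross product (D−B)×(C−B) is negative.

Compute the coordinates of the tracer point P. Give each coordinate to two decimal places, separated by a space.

2.53 -1.22

A=(0,0), D=(4.00,0)
B = A + 1.00·(cos261°, sin261°) = (-0.1564, -0.9877)
|BD| = 4.2722
circle(B,6.00) ∩ circle(D,10.00): a=-5.3542, h=2.7078
  candidates: C₊=(-5.9916,0.4089) cross=11.568; C₋=(-4.7396,-4.8600) cross=-11.568
  mode - wants cross < 0 → take C=(-4.7396,-4.8600) (cross=-11.568)
ex = (C−B)/|BC| = (-0.7639,-0.6454); ey = (0.6454,-0.7639)
P = B + -1.90·ex + 1.91·ey = (2.5276,-1.2204)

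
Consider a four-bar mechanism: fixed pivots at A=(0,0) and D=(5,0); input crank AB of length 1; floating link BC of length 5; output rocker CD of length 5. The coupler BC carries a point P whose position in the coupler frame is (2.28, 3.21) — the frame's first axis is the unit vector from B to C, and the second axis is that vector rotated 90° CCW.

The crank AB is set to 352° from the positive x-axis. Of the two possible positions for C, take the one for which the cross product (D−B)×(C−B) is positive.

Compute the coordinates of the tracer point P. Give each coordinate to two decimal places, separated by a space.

-1.15 3.16

A=(0,0), D=(5.00,0)
B = A + 1.00·(cos352°, sin352°) = (0.9903, -0.1392)
|BD| = 4.0121
circle(B,5.00) ∩ circle(D,5.00): a=2.0061, h=4.5799
  candidates: C₊=(2.8363,4.5076) cross=18.375; C₋=(3.1540,-4.6468) cross=-18.375
  mode + wants cross > 0 → take C=(2.8363,4.5076) (cross=18.375)
ex = (C−B)/|BC| = (0.3692,0.9294); ey = (-0.9294,0.3692)
P = B + 2.28·ex + 3.21·ey = (-1.1512,3.1649)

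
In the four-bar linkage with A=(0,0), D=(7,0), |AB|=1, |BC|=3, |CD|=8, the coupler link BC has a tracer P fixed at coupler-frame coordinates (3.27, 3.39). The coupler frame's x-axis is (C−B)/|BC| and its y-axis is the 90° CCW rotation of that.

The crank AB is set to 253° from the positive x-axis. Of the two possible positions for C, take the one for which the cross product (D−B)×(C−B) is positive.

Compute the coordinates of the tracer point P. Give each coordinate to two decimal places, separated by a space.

A=(0,0), D=(7.00,0)
B = A + 1.00·(cos253°, sin253°) = (-0.2924, -0.9563)
|BD| = 7.3548
circle(B,3.00) ∩ circle(D,8.00): a=-0.0616, h=2.9994
  candidates: C₊=(-0.7435,2.0096) cross=22.060; C₋=(0.0365,-3.9382) cross=-22.060
  mode + wants cross > 0 → take C=(-0.7435,2.0096) (cross=22.060)
ex = (C−B)/|BC| = (-0.1504,0.9886); ey = (-0.9886,-0.1504)
P = B + 3.27·ex + 3.39·ey = (-4.1355,1.7668)

-4.14 1.77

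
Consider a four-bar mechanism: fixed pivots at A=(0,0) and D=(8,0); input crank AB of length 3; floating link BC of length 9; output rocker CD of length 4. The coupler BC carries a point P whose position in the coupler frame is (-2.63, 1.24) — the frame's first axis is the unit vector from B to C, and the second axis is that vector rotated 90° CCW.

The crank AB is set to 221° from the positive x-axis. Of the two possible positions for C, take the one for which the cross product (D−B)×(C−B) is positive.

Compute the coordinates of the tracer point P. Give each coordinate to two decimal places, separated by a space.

-5.15 -2.36

A=(0,0), D=(8.00,0)
B = A + 3.00·(cos221°, sin221°) = (-2.2641, -1.9682)
|BD| = 10.4511
circle(B,9.00) ∩ circle(D,4.00): a=8.3353, h=3.3946
  candidates: C₊=(5.2827,2.9354) cross=35.477; C₋=(6.5613,-3.7323) cross=-35.477
  mode + wants cross > 0 → take C=(5.2827,2.9354) (cross=35.477)
ex = (C−B)/|BC| = (0.8385,0.5448); ey = (-0.5448,0.8385)
P = B + -2.63·ex + 1.24·ey = (-5.1451,-2.3613)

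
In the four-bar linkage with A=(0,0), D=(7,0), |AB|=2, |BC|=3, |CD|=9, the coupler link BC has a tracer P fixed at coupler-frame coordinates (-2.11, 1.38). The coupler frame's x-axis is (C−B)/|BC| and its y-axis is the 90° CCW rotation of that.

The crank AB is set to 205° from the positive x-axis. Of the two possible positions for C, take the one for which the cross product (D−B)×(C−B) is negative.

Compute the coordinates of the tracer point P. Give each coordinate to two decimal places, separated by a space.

-0.92 1.51

A=(0,0), D=(7.00,0)
B = A + 2.00·(cos205°, sin205°) = (-1.8126, -0.8452)
|BD| = 8.8531
circle(B,3.00) ∩ circle(D,9.00): a=0.3601, h=2.9783
  candidates: C₊=(-1.7385,2.1538) cross=26.367; C₋=(-1.1698,-3.7756) cross=-26.367
  mode - wants cross < 0 → take C=(-1.1698,-3.7756) (cross=-26.367)
ex = (C−B)/|BC| = (0.2143,-0.9768); ey = (0.9768,0.2143)
P = B + -2.11·ex + 1.38·ey = (-0.9168,1.5115)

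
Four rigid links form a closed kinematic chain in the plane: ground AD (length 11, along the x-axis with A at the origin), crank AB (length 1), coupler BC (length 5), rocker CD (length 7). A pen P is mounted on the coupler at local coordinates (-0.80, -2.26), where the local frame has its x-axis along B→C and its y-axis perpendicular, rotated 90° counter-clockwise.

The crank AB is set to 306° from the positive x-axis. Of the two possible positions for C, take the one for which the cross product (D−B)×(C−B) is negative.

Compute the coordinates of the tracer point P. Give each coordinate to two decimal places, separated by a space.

A=(0,0), D=(11.00,0)
B = A + 1.00·(cos306°, sin306°) = (0.5878, -0.8090)
|BD| = 10.4436
circle(B,5.00) ∩ circle(D,7.00): a=4.0728, h=2.9004
  candidates: C₊=(4.4236,2.3982) cross=30.291; C₋=(4.8730,-3.3852) cross=-30.291
  mode - wants cross < 0 → take C=(4.8730,-3.3852) (cross=-30.291)
ex = (C−B)/|BC| = (0.8570,-0.5152); ey = (0.5152,0.8570)
P = B + -0.80·ex + -2.26·ey = (-1.2623,-2.3337)

-1.26 -2.33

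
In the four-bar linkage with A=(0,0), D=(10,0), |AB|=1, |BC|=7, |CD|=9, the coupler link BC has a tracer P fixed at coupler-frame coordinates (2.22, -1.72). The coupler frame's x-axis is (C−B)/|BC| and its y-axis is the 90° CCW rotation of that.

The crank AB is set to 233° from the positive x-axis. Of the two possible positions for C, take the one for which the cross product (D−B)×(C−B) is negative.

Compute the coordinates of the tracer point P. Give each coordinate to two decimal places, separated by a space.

A=(0,0), D=(10.00,0)
B = A + 1.00·(cos233°, sin233°) = (-0.6018, -0.7986)
|BD| = 10.6319
circle(B,7.00) ∩ circle(D,9.00): a=3.8110, h=5.8716
  candidates: C₊=(2.7574,5.3427) cross=62.426; C₋=(3.6395,-6.3674) cross=-62.426
  mode - wants cross < 0 → take C=(3.6395,-6.3674) (cross=-62.426)
ex = (C−B)/|BC| = (0.6059,-0.7955); ey = (0.7955,0.6059)
P = B + 2.22·ex + -1.72·ey = (-0.6250,-3.6069)

-0.63 -3.61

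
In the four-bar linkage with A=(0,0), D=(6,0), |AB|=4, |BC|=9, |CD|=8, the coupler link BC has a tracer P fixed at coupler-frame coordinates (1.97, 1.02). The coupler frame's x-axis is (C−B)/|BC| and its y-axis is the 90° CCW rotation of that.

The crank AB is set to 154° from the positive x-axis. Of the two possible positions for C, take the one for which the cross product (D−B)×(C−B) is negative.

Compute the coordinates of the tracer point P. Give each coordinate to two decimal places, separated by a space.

A=(0,0), D=(6.00,0)
B = A + 4.00·(cos154°, sin154°) = (-3.5952, 1.7535)
|BD| = 9.7541
circle(B,9.00) ∩ circle(D,8.00): a=5.7485, h=6.9250
  candidates: C₊=(3.3045,7.5322) cross=67.547; C₋=(0.8147,-6.0921) cross=-67.547
  mode - wants cross < 0 → take C=(0.8147,-6.0921) (cross=-67.547)
ex = (C−B)/|BC| = (0.4900,-0.8717); ey = (0.8717,0.4900)
P = B + 1.97·ex + 1.02·ey = (-1.7407,0.5360)

-1.74 0.54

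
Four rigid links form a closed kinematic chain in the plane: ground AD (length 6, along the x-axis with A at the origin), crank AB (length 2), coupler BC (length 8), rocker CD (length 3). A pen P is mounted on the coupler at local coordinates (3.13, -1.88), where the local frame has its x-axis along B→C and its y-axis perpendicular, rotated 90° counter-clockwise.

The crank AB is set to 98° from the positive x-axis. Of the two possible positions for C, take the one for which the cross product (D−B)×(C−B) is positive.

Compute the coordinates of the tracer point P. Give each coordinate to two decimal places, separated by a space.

A=(0,0), D=(6.00,0)
B = A + 2.00·(cos98°, sin98°) = (-0.2783, 1.9805)
|BD| = 6.5833
circle(B,8.00) ∩ circle(D,3.00): a=7.4689, h=2.8663
  candidates: C₊=(7.7068,2.4671) cross=18.870; C₋=(5.9822,-2.9999) cross=-18.870
  mode + wants cross > 0 → take C=(7.7068,2.4671) (cross=18.870)
ex = (C−B)/|BC| = (0.9981,0.0608); ey = (-0.0608,0.9981)
P = B + 3.13·ex + -1.88·ey = (2.9602,0.2944)

2.96 0.29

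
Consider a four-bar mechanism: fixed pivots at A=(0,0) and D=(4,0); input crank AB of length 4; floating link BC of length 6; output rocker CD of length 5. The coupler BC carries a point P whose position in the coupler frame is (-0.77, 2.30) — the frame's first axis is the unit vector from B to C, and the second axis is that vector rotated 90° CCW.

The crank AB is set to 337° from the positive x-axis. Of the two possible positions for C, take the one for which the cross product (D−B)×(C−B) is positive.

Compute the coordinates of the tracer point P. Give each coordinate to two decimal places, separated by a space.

2.19 -3.47

A=(0,0), D=(4.00,0)
B = A + 4.00·(cos337°, sin337°) = (3.6820, -1.5629)
|BD| = 1.5949
circle(B,6.00) ∩ circle(D,5.00): a=4.2459, h=4.2394
  candidates: C₊=(0.3742,3.4429) cross=6.762; C₋=(8.6828,1.7525) cross=-6.762
  mode + wants cross > 0 → take C=(0.3742,3.4429) (cross=6.762)
ex = (C−B)/|BC| = (-0.5513,0.8343); ey = (-0.8343,-0.5513)
P = B + -0.77·ex + 2.30·ey = (2.1876,-3.4733)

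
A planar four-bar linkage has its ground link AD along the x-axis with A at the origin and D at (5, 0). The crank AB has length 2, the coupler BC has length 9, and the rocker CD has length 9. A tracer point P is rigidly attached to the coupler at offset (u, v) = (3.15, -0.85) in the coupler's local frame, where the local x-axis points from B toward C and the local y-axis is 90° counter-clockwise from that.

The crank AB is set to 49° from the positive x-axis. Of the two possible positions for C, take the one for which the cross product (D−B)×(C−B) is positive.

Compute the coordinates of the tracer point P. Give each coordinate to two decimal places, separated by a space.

A=(0,0), D=(5.00,0)
B = A + 2.00·(cos49°, sin49°) = (1.3121, 1.5094)
|BD| = 3.9848
circle(B,9.00) ∩ circle(D,9.00): a=1.9924, h=8.7767
  candidates: C₊=(6.4806,8.8774) cross=34.974; C₋=(-0.1685,-7.3680) cross=-34.974
  mode + wants cross > 0 → take C=(6.4806,8.8774) (cross=34.974)
ex = (C−B)/|BC| = (0.5743,0.8187); ey = (-0.8187,0.5743)
P = B + 3.15·ex + -0.85·ey = (3.8169,3.6001)

3.82 3.60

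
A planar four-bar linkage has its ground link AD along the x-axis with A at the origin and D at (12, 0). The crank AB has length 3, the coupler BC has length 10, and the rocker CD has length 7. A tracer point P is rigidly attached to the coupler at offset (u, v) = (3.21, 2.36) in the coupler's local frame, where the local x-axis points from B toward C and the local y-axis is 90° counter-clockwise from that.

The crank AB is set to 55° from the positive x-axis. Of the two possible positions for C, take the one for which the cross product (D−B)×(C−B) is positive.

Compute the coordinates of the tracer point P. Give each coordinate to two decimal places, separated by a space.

3.56 5.99

A=(0,0), D=(12.00,0)
B = A + 3.00·(cos55°, sin55°) = (1.7207, 2.4575)
|BD| = 10.5689
circle(B,10.00) ∩ circle(D,7.00): a=7.6972, h=6.3838
  candidates: C₊=(10.6913,6.8766) cross=67.470; C₋=(7.7226,-5.5411) cross=-67.470
  mode + wants cross > 0 → take C=(10.6913,6.8766) (cross=67.470)
ex = (C−B)/|BC| = (0.8971,0.4419); ey = (-0.4419,0.8971)
P = B + 3.21·ex + 2.36·ey = (3.5574,5.9931)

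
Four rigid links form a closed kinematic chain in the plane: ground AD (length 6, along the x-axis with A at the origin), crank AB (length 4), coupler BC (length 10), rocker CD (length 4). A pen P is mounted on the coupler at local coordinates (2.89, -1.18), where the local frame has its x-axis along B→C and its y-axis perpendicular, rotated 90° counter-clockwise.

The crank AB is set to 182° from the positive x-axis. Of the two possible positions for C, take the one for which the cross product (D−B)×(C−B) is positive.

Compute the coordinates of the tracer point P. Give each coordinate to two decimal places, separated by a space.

-0.88 -0.05

A=(0,0), D=(6.00,0)
B = A + 4.00·(cos182°, sin182°) = (-3.9976, -0.1396)
|BD| = 9.9985
circle(B,10.00) ∩ circle(D,4.00): a=9.1999, h=3.9195
  candidates: C₊=(5.1467,3.9079) cross=39.189; C₋=(5.2561,-3.9302) cross=-39.189
  mode + wants cross > 0 → take C=(5.1467,3.9079) (cross=39.189)
ex = (C−B)/|BC| = (0.9144,0.4048); ey = (-0.4048,0.9144)
P = B + 2.89·ex + -1.18·ey = (-0.8773,-0.0489)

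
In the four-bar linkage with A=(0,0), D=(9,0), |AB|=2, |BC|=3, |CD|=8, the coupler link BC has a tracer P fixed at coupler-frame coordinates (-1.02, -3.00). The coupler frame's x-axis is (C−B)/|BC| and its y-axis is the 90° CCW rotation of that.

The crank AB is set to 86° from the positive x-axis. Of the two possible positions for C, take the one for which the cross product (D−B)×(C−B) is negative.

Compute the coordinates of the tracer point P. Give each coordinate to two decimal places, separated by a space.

A=(0,0), D=(9.00,0)
B = A + 2.00·(cos86°, sin86°) = (0.1395, 1.9951)
|BD| = 9.0823
circle(B,3.00) ∩ circle(D,8.00): a=1.5133, h=2.5903
  candidates: C₊=(2.1849,4.1898) cross=23.526; C₋=(1.0468,-0.8644) cross=-23.526
  mode - wants cross < 0 → take C=(1.0468,-0.8644) (cross=-23.526)
ex = (C−B)/|BC| = (0.3024,-0.9532); ey = (0.9532,0.3024)
P = B + -1.02·ex + -3.00·ey = (-3.0285,2.0600)

-3.03 2.06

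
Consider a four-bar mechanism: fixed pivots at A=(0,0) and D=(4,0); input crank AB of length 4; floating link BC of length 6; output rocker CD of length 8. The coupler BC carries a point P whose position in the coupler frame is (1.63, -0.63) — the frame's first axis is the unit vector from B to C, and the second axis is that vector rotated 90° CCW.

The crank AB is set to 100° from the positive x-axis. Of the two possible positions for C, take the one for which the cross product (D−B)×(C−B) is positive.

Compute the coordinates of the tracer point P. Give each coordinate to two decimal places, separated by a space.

0.93 4.58

A=(0,0), D=(4.00,0)
B = A + 4.00·(cos100°, sin100°) = (-0.6946, 3.9392)
|BD| = 6.1284
circle(B,6.00) ∩ circle(D,8.00): a=0.7797, h=5.9491
  candidates: C₊=(3.7267,7.9953) cross=36.458; C₋=(-3.9213,-1.1193) cross=-36.458
  mode + wants cross > 0 → take C=(3.7267,7.9953) (cross=36.458)
ex = (C−B)/|BC| = (0.7369,0.6760); ey = (-0.6760,0.7369)
P = B + 1.63·ex + -0.63·ey = (0.9324,4.5769)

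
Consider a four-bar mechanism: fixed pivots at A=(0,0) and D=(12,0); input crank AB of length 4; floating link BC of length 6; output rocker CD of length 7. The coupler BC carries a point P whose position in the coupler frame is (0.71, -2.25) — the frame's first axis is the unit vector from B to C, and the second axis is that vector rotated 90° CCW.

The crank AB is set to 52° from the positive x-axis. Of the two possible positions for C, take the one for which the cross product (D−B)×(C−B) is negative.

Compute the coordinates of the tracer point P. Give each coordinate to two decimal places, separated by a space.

A=(0,0), D=(12.00,0)
B = A + 4.00·(cos52°, sin52°) = (2.4626, 3.1520)
|BD| = 10.0447
circle(B,6.00) ∩ circle(D,7.00): a=4.3753, h=4.1057
  candidates: C₊=(7.9053,5.6774) cross=41.241; C₋=(5.3285,-2.1193) cross=-41.241
  mode - wants cross < 0 → take C=(5.3285,-2.1193) (cross=-41.241)
ex = (C−B)/|BC| = (0.4776,-0.8786); ey = (0.8786,0.4776)
P = B + 0.71·ex + -2.25·ey = (0.8250,1.4536)

0.83 1.45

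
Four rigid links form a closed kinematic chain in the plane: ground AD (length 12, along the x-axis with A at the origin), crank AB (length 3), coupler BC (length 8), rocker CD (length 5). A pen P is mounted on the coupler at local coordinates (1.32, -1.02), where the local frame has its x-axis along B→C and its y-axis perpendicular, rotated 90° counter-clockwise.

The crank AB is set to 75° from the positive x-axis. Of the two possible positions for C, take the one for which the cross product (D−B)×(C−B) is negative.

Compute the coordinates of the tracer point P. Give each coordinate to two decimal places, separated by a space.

1.26 1.30

A=(0,0), D=(12.00,0)
B = A + 3.00·(cos75°, sin75°) = (0.7765, 2.8978)
|BD| = 11.5916
circle(B,8.00) ∩ circle(D,5.00): a=7.4781, h=2.8423
  candidates: C₊=(8.7276,3.7804) cross=32.947; C₋=(7.3065,-1.7237) cross=-32.947
  mode - wants cross < 0 → take C=(7.3065,-1.7237) (cross=-32.947)
ex = (C−B)/|BC| = (0.8163,-0.5777); ey = (0.5777,0.8163)
P = B + 1.32·ex + -1.02·ey = (1.2647,1.3026)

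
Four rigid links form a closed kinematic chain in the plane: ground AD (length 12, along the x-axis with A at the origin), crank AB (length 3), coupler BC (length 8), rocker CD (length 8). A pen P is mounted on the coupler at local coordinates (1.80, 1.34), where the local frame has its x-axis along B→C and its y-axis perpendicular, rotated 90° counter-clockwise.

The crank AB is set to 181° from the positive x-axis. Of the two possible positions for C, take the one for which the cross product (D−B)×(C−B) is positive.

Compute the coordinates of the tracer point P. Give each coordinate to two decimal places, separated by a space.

-1.79 1.83

A=(0,0), D=(12.00,0)
B = A + 3.00·(cos181°, sin181°) = (-2.9995, -0.0524)
|BD| = 14.9996
circle(B,8.00) ∩ circle(D,8.00): a=7.4998, h=2.7844
  candidates: C₊=(4.4905,2.7582) cross=41.765; C₋=(4.5099,-2.8105) cross=-41.765
  mode + wants cross > 0 → take C=(4.4905,2.7582) (cross=41.765)
ex = (C−B)/|BC| = (0.9363,0.3513); ey = (-0.3513,0.9363)
P = B + 1.80·ex + 1.34·ey = (-1.7850,1.8346)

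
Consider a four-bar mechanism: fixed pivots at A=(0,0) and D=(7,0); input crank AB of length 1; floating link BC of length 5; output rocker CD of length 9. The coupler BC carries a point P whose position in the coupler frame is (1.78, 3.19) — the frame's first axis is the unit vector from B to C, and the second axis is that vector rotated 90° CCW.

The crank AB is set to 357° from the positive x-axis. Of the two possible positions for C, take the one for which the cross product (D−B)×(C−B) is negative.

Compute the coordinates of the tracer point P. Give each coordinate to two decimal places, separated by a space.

A=(0,0), D=(7.00,0)
B = A + 1.00·(cos357°, sin357°) = (0.9986, -0.0523)
|BD| = 6.0016
circle(B,5.00) ∩ circle(D,9.00): a=-1.6646, h=4.7148
  candidates: C₊=(-0.7070,4.6477) cross=28.296; C₋=(-0.6248,-4.7814) cross=-28.296
  mode - wants cross < 0 → take C=(-0.6248,-4.7814) (cross=-28.296)
ex = (C−B)/|BC| = (-0.3247,-0.9458); ey = (0.9458,-0.3247)
P = B + 1.78·ex + 3.19·ey = (3.4379,-2.7717)

3.44 -2.77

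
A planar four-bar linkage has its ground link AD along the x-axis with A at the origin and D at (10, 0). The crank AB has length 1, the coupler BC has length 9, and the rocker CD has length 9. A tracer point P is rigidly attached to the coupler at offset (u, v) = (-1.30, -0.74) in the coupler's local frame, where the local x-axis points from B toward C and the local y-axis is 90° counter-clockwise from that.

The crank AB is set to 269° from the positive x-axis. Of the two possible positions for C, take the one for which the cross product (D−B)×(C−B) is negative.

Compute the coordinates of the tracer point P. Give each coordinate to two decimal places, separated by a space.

-1.42 -0.47

A=(0,0), D=(10.00,0)
B = A + 1.00·(cos269°, sin269°) = (-0.0175, -0.9998)
|BD| = 10.0672
circle(B,9.00) ∩ circle(D,9.00): a=5.0336, h=7.4607
  candidates: C₊=(4.2503,6.9239) cross=75.109; C₋=(5.7323,-7.9238) cross=-75.109
  mode - wants cross < 0 → take C=(5.7323,-7.9238) (cross=-75.109)
ex = (C−B)/|BC| = (0.6389,-0.7693); ey = (0.7693,0.6389)
P = B + -1.30·ex + -0.74·ey = (-1.4173,-0.4725)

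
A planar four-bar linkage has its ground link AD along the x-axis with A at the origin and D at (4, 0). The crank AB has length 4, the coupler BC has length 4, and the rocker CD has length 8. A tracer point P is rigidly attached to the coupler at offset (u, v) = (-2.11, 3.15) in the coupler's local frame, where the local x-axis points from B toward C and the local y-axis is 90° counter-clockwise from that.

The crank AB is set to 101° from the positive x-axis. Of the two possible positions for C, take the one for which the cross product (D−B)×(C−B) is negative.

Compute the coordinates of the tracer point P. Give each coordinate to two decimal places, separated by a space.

A=(0,0), D=(4.00,0)
B = A + 4.00·(cos101°, sin101°) = (-0.7632, 3.9265)
|BD| = 6.1730
circle(B,4.00) ∩ circle(D,8.00): a=-0.8014, h=3.9189
  candidates: C₊=(1.1111,7.4602) cross=24.191; C₋=(-3.8743,1.4123) cross=-24.191
  mode - wants cross < 0 → take C=(-3.8743,1.4123) (cross=-24.191)
ex = (C−B)/|BC| = (-0.7778,-0.6285); ey = (0.6285,-0.7778)
P = B + -2.11·ex + 3.15·ey = (2.8578,2.8027)

2.86 2.80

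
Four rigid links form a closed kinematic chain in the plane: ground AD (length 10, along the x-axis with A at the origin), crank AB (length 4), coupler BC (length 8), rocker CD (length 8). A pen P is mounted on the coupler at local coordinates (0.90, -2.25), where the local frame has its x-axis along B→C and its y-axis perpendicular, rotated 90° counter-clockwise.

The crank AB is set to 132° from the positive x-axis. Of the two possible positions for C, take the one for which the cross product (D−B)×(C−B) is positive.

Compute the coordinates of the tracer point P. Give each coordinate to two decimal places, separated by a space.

-0.99 1.23

A=(0,0), D=(10.00,0)
B = A + 4.00·(cos132°, sin132°) = (-2.6765, 2.9726)
|BD| = 13.0204
circle(B,8.00) ∩ circle(D,8.00): a=6.5102, h=4.6495
  candidates: C₊=(4.7232,6.0129) cross=60.538; C₋=(2.6003,-3.0404) cross=-60.538
  mode + wants cross > 0 → take C=(4.7232,6.0129) (cross=60.538)
ex = (C−B)/|BC| = (0.9250,0.3800); ey = (-0.3800,0.9250)
P = B + 0.90·ex + -2.25·ey = (-0.9889,1.2334)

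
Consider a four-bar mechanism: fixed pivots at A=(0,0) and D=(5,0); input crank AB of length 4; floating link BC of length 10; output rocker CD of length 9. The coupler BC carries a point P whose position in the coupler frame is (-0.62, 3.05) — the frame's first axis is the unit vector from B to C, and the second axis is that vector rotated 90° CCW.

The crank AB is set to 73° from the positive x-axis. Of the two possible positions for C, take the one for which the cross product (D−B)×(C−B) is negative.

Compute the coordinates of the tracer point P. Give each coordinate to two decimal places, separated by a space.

4.26 3.45

A=(0,0), D=(5.00,0)
B = A + 4.00·(cos73°, sin73°) = (1.1695, 3.8252)
|BD| = 5.4134
circle(B,10.00) ∩ circle(D,9.00): a=4.4616, h=8.9495
  candidates: C₊=(10.6504,7.0052) cross=48.448; C₋=(-1.9974,-5.6601) cross=-48.448
  mode - wants cross < 0 → take C=(-1.9974,-5.6601) (cross=-48.448)
ex = (C−B)/|BC| = (-0.3167,-0.9485); ey = (0.9485,-0.3167)
P = B + -0.62·ex + 3.05·ey = (4.2588,3.4474)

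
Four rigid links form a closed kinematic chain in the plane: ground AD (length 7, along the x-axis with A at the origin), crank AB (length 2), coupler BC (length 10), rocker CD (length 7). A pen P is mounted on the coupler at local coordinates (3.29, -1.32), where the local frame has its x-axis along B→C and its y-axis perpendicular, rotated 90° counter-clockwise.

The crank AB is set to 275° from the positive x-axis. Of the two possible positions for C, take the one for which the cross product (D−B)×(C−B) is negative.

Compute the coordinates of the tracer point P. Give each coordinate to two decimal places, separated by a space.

2.45 -4.71

A=(0,0), D=(7.00,0)
B = A + 2.00·(cos275°, sin275°) = (0.1743, -1.9924)
|BD| = 7.1105
circle(B,10.00) ∩ circle(D,7.00): a=7.1415, h=6.9999
  candidates: C₊=(5.0683,6.7282) cross=49.773; C₋=(8.9911,-6.7108) cross=-49.773
  mode - wants cross < 0 → take C=(8.9911,-6.7108) (cross=-49.773)
ex = (C−B)/|BC| = (0.8817,-0.4718); ey = (0.4718,0.8817)
P = B + 3.29·ex + -1.32·ey = (2.4522,-4.7086)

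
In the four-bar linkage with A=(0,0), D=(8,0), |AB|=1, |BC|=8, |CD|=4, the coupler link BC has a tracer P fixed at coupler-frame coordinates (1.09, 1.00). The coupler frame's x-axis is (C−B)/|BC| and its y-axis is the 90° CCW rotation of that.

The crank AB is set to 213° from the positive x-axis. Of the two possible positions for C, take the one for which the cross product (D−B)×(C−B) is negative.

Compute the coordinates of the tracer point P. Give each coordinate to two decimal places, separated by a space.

A=(0,0), D=(8.00,0)
B = A + 1.00·(cos213°, sin213°) = (-0.8387, -0.5446)
|BD| = 8.8554
circle(B,8.00) ∩ circle(D,4.00): a=7.1379, h=3.6125
  candidates: C₊=(6.0636,3.5000) cross=31.990; C₋=(6.5079,-3.7113) cross=-31.990
  mode - wants cross < 0 → take C=(6.5079,-3.7113) (cross=-31.990)
ex = (C−B)/|BC| = (0.9183,-0.3958); ey = (0.3958,0.9183)
P = B + 1.09·ex + 1.00·ey = (0.5581,-0.0578)

0.56 -0.06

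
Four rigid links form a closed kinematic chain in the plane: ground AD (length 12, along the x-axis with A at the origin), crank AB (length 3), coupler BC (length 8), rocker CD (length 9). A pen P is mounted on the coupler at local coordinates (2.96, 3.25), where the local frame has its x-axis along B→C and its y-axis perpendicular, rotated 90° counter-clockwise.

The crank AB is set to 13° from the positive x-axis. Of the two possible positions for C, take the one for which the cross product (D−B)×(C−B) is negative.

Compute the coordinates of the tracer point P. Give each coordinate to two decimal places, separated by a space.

7.06 -0.81

A=(0,0), D=(12.00,0)
B = A + 3.00·(cos13°, sin13°) = (2.9231, 0.6749)
|BD| = 9.1019
circle(B,8.00) ∩ circle(D,9.00): a=3.6171, h=7.1356
  candidates: C₊=(7.0593,7.5226) cross=64.948; C₋=(6.0012,-6.7093) cross=-64.948
  mode - wants cross < 0 → take C=(6.0012,-6.7093) (cross=-64.948)
ex = (C−B)/|BC| = (0.3848,-0.9230); ey = (0.9230,0.3848)
P = B + 2.96·ex + 3.25·ey = (7.0618,-0.8068)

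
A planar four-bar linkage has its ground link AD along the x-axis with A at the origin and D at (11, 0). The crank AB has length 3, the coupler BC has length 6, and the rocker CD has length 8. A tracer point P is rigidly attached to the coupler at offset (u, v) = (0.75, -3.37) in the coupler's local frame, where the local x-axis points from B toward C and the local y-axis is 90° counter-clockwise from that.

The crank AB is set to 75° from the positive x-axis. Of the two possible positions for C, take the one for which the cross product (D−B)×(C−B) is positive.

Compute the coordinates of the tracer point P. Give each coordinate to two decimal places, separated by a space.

3.22 0.46

A=(0,0), D=(11.00,0)
B = A + 3.00·(cos75°, sin75°) = (0.7765, 2.8978)
|BD| = 10.6263
circle(B,6.00) ∩ circle(D,8.00): a=3.9957, h=4.4760
  candidates: C₊=(5.8413,6.1145) cross=47.563; C₋=(3.4001,-2.4982) cross=-47.563
  mode + wants cross > 0 → take C=(5.8413,6.1145) (cross=47.563)
ex = (C−B)/|BC| = (0.8441,0.5361); ey = (-0.5361,0.8441)
P = B + 0.75·ex + -3.37·ey = (3.2163,0.4551)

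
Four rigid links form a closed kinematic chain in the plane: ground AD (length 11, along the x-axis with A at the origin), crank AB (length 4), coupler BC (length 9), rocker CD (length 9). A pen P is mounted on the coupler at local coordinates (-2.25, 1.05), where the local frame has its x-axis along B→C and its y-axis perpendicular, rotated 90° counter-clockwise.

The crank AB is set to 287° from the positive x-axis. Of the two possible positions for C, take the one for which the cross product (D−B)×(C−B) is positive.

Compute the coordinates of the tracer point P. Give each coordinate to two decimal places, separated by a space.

-0.41 -5.74

A=(0,0), D=(11.00,0)
B = A + 4.00·(cos287°, sin287°) = (1.1695, -3.8252)
|BD| = 10.5485
circle(B,9.00) ∩ circle(D,9.00): a=5.2743, h=7.2926
  candidates: C₊=(3.4402,4.8836) cross=76.926; C₋=(8.7293,-8.7088) cross=-76.926
  mode + wants cross > 0 → take C=(3.4402,4.8836) (cross=76.926)
ex = (C−B)/|BC| = (0.2523,0.9676); ey = (-0.9676,0.2523)
P = B + -2.25·ex + 1.05·ey = (-0.4142,-5.7375)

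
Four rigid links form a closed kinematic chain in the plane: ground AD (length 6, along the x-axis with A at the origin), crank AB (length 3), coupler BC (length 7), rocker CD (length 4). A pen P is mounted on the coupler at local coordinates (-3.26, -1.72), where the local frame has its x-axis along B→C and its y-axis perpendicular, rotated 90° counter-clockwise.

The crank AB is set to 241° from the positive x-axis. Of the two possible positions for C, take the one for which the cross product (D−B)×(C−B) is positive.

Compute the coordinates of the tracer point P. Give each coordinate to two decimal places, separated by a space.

A=(0,0), D=(6.00,0)
B = A + 3.00·(cos241°, sin241°) = (-1.4544, -2.6239)
|BD| = 7.9027
circle(B,7.00) ∩ circle(D,4.00): a=6.0393, h=3.5394
  candidates: C₊=(3.0671,2.7199) cross=27.971; C₋=(5.4174,-3.9573) cross=-27.971
  mode + wants cross > 0 → take C=(3.0671,2.7199) (cross=27.971)
ex = (C−B)/|BC| = (0.6459,0.7634); ey = (-0.7634,0.6459)
P = B + -3.26·ex + -1.72·ey = (-2.2471,-6.2235)

-2.25 -6.22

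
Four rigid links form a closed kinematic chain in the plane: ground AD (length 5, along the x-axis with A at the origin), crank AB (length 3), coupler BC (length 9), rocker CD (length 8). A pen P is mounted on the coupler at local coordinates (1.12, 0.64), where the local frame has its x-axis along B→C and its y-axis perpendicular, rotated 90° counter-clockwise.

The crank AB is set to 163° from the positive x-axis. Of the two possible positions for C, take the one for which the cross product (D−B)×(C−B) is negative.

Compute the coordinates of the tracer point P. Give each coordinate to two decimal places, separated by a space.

-1.78 0.18

A=(0,0), D=(5.00,0)
B = A + 3.00·(cos163°, sin163°) = (-2.8689, 0.8771)
|BD| = 7.9176
circle(B,9.00) ∩ circle(D,8.00): a=5.0324, h=7.4616
  candidates: C₊=(2.9591,7.7353) cross=59.078; C₋=(1.3059,-7.0960) cross=-59.078
  mode - wants cross < 0 → take C=(1.3059,-7.0960) (cross=-59.078)
ex = (C−B)/|BC| = (0.4639,-0.8859); ey = (0.8859,0.4639)
P = B + 1.12·ex + 0.64·ey = (-1.7824,0.1818)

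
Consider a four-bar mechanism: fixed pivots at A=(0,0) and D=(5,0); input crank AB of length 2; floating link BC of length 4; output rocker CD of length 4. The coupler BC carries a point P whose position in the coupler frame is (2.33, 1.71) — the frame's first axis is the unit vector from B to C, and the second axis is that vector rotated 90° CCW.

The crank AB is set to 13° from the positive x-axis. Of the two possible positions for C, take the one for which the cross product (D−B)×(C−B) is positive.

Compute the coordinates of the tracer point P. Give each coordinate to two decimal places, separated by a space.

A=(0,0), D=(5.00,0)
B = A + 2.00·(cos13°, sin13°) = (1.9487, 0.4499)
|BD| = 3.0843
circle(B,4.00) ∩ circle(D,4.00): a=1.5421, h=3.6908
  candidates: C₊=(4.0127,3.8763) cross=11.383; C₋=(2.9360,-3.4264) cross=-11.383
  mode + wants cross > 0 → take C=(4.0127,3.8763) (cross=11.383)
ex = (C−B)/|BC| = (0.5160,0.8566); ey = (-0.8566,0.5160)
P = B + 2.33·ex + 1.71·ey = (1.6863,3.3281)

1.69 3.33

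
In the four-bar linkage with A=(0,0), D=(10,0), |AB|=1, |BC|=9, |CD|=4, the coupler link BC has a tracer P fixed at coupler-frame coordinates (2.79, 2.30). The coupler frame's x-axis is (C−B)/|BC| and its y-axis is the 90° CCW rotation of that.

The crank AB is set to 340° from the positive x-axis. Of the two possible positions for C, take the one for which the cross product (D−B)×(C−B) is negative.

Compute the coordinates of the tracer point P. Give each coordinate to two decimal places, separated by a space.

A=(0,0), D=(10.00,0)
B = A + 1.00·(cos340°, sin340°) = (0.9397, -0.3420)
|BD| = 9.0668
circle(B,9.00) ∩ circle(D,4.00): a=8.1179, h=3.8858
  candidates: C₊=(8.9052,3.8473) cross=35.232; C₋=(9.1984,-3.9189) cross=-35.232
  mode - wants cross < 0 → take C=(9.1984,-3.9189) (cross=-35.232)
ex = (C−B)/|BC| = (0.9176,-0.3974); ey = (0.3974,0.9176)
P = B + 2.79·ex + 2.30·ey = (4.4140,0.6597)

4.41 0.66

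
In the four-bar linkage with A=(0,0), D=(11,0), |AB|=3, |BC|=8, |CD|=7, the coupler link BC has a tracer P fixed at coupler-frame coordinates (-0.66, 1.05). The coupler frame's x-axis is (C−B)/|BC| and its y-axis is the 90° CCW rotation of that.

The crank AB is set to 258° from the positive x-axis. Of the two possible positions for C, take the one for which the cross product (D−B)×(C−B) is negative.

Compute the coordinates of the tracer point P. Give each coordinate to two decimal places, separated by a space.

A=(0,0), D=(11.00,0)
B = A + 3.00·(cos258°, sin258°) = (-0.6237, -2.9344)
|BD| = 11.9884
circle(B,8.00) ∩ circle(D,7.00): a=6.6198, h=4.4920
  candidates: C₊=(4.6952,3.0413) cross=53.852; C₋=(6.8942,-5.6694) cross=-53.852
  mode - wants cross < 0 → take C=(6.8942,-5.6694) (cross=-53.852)
ex = (C−B)/|BC| = (0.9397,-0.3419); ey = (0.3419,0.9397)
P = B + -0.66·ex + 1.05·ey = (-0.8850,-1.7221)

-0.88 -1.72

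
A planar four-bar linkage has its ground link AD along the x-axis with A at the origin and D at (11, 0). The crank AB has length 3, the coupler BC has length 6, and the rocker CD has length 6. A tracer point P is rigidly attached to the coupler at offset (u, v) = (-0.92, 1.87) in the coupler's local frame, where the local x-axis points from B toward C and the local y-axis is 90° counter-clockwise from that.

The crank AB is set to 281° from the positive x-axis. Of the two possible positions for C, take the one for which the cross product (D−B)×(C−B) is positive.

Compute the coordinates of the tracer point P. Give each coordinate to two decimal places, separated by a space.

-1.35 -2.14

A=(0,0), D=(11.00,0)
B = A + 3.00·(cos281°, sin281°) = (0.5724, -2.9449)
|BD| = 10.8354
circle(B,6.00) ∩ circle(D,6.00): a=5.4177, h=2.5784
  candidates: C₊=(5.0854,1.0089) cross=27.939; C₋=(6.4870,-3.9538) cross=-27.939
  mode + wants cross > 0 → take C=(5.0854,1.0089) (cross=27.939)
ex = (C−B)/|BC| = (0.7522,0.6590); ey = (-0.6590,0.7522)
P = B + -0.92·ex + 1.87·ey = (-1.3518,-2.1446)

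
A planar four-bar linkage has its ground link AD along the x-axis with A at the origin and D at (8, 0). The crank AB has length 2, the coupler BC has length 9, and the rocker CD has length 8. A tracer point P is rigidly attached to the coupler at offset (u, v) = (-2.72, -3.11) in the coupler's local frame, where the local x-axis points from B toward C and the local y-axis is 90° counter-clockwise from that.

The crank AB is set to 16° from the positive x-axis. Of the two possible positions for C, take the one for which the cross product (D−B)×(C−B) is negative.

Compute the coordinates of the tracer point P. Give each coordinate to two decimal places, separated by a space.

-2.03 1.74

A=(0,0), D=(8.00,0)
B = A + 2.00·(cos16°, sin16°) = (1.9225, 0.5513)
|BD| = 6.1024
circle(B,9.00) ∩ circle(D,8.00): a=4.4441, h=7.8262
  candidates: C₊=(7.0555,7.9440) cross=47.759; C₋=(5.6415,-7.6444) cross=-47.759
  mode - wants cross < 0 → take C=(5.6415,-7.6444) (cross=-47.759)
ex = (C−B)/|BC| = (0.4132,-0.9106); ey = (0.9106,0.4132)
P = B + -2.72·ex + -3.11·ey = (-2.0335,1.7431)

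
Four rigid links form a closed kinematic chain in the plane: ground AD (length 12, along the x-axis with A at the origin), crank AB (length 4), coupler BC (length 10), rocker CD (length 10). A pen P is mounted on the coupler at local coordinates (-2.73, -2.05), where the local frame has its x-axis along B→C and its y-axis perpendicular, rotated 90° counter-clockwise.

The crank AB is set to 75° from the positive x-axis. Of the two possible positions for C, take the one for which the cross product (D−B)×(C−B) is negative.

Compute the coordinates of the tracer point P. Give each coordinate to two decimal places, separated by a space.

-1.69 5.92

A=(0,0), D=(12.00,0)
B = A + 4.00·(cos75°, sin75°) = (1.0353, 3.8637)
|BD| = 11.6255
circle(B,10.00) ∩ circle(D,10.00): a=5.8128, h=8.1371
  candidates: C₊=(9.2220,9.6064) cross=94.598; C₋=(3.8133,-5.7427) cross=-94.598
  mode - wants cross < 0 → take C=(3.8133,-5.7427) (cross=-94.598)
ex = (C−B)/|BC| = (0.2778,-0.9606); ey = (0.9606,0.2778)
P = B + -2.73·ex + -2.05·ey = (-1.6924,5.9167)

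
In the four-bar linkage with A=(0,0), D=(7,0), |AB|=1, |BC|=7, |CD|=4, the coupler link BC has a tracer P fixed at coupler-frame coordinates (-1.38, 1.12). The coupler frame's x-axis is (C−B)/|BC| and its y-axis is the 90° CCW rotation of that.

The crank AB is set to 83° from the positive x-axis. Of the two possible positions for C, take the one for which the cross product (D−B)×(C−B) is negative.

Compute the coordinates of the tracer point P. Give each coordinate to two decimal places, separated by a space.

A=(0,0), D=(7.00,0)
B = A + 1.00·(cos83°, sin83°) = (0.1219, 0.9925)
|BD| = 6.9494
circle(B,7.00) ∩ circle(D,4.00): a=5.8490, h=3.8457
  candidates: C₊=(6.4602,3.9634) cross=26.725; C₋=(5.3616,-3.6491) cross=-26.725
  mode - wants cross < 0 → take C=(5.3616,-3.6491) (cross=-26.725)
ex = (C−B)/|BC| = (0.7485,-0.6631); ey = (0.6631,0.7485)
P = B + -1.38·ex + 1.12·ey = (-0.1685,2.7460)

-0.17 2.75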